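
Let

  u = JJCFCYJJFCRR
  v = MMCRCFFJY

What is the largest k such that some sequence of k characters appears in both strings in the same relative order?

Let dp[i][j] be the LCS length of the first i characters of u and the first j characters of v. dp[i][j] = dp[i-1][j-1]+1 when the i-th and j-th characters match, else max(dp[i-1][j], dp[i][j-1]).
    ·  M  M  C  R  C  F  F  J  Y
 ·  0  0  0  0  0  0  0  0  0  0
 J  0  0  0  0  0  0  0  0  1  1
 J  0  0  0  0  0  0  0  0  1  1
 C  0  0  0  1  1  1  1  1  1  1
 F  0  0  0  1  1  1  2  2  2  2
 C  0  0  0  1  1  2  2  2  2  2
 Y  0  0  0  1  1  2  2  2  2  3
 J  0  0  0  1  1  2  2  2  3  3
 J  0  0  0  1  1  2  2  2  3  3
 F  0  0  0  1  1  2  3  3  3  3
 C  0  0  0  1  1  2  3  3  3  3
 R  0  0  0  1  2  2  3  3  3  3
 R  0  0  0  1  2  2  3  3  3  3
dp[12][9] = 3. One LCS (by backtracking along matches): CFY.

3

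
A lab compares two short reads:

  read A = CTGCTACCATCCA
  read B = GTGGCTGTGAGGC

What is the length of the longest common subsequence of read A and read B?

One common subsequence of length 6: C [1,5], then T [2,6], then G [3,7], then T [5,8], then A [6,10], then C [12,13]. dp[13][13] = 6 confirms this is the maximum.

6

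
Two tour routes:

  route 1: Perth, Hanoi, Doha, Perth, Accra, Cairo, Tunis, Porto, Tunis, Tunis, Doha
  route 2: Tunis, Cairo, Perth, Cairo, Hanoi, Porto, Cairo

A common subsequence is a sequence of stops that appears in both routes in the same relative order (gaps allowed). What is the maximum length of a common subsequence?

3

One common subsequence of length 3: Perth [1,3] → Hanoi [2,5] → Cairo [6,7]. dp[11][7] = 3 confirms this is the maximum.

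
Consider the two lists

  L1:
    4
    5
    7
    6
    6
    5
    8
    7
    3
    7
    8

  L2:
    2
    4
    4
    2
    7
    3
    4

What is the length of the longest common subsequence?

3

Taking 4 (L1 #1, L2 #3); then 7 (L1 #8, L2 #5); then 3 (L1 #9, L2 #6) gives a common subsequence of length 3. The LCS DP gives dp[11][7] = 3, so this is optimal.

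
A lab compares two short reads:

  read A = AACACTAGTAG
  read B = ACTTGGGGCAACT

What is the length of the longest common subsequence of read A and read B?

5

One common subsequence of length 5: A (read A #1, read B #1) → A (read A #2, read B #10) → A (read A #4, read B #11) → C (read A #5, read B #12) → T (read A #9, read B #13). Since dp[11][13] = 5, nothing longer is possible.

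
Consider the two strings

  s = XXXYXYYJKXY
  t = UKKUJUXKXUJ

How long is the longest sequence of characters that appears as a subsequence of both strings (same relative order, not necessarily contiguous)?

3

Let dp[i][j] be the LCS length of the first i characters of s and the first j characters of t. dp[i][j] = dp[i-1][j-1]+1 when the i-th and j-th characters match, else max(dp[i-1][j], dp[i][j-1]).
    ·  U  K  K  U  J  U  X  K  X  U  J
 ·  0  0  0  0  0  0  0  0  0  0  0  0
 X  0  0  0  0  0  0  0  1  1  1  1  1
 X  0  0  0  0  0  0  0  1  1  2  2  2
 X  0  0  0  0  0  0  0  1  1  2  2  2
 Y  0  0  0  0  0  0  0  1  1  2  2  2
 X  0  0  0  0  0  0  0  1  1  2  2  2
 Y  0  0  0  0  0  0  0  1  1  2  2  2
 Y  0  0  0  0  0  0  0  1  1  2  2  2
 J  0  0  0  0  0  1  1  1  1  2  2  3
 K  0  0  1  1  1  1  1  1  2  2  2  3
 X  0  0  1  1  1  1  1  2  2  3  3  3
 Y  0  0  1  1  1  1  1  2  2  3  3  3
dp[11][11] = 3. One LCS (by backtracking along matches): XXJ.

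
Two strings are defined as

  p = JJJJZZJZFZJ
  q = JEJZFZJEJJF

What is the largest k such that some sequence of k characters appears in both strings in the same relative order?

6

Match J (p #1, q #1), J (p #2, q #3), J (p #3, q #7), J (p #4, q #9), J (p #7, q #10), F (p #9, q #11) — 6 characters in the same relative order in both. Since dp[11][11] = 6, nothing longer is possible.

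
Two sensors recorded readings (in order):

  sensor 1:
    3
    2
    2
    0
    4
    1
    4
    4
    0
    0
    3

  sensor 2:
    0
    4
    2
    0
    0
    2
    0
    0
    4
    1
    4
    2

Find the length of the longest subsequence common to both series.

6

Match 2 [2,3], then 2 [3,6], then 0 [4,8], then 4 [5,9], then 1 [6,10], then 4 [7,11] — 6 values in the same relative order in both. The LCS DP gives dp[11][12] = 6, so this is optimal.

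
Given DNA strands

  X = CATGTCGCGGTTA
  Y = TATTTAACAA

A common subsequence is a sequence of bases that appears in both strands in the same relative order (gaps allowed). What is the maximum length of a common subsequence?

Let dp[i][j] be the LCS length of the first i bases of X and the first j bases of Y. dp[i][j] = dp[i-1][j-1]+1 when the i-th and j-th bases match, else max(dp[i-1][j], dp[i][j-1]).
    ·  T  A  T  T  T  A  A  C  A  A
 ·  0  0  0  0  0  0  0  0  0  0  0
 C  0  0  0  0  0  0  0  0  1  1  1
 A  0  0  1  1  1  1  1  1  1  2  2
 T  0  1  1  2  2  2  2  2  2  2  2
 G  0  1  1  2  2  2  2  2  2  2  2
 T  0  1  1  2  3  3  3  3  3  3  3
 C  0  1  1  2  3  3  3  3  4  4  4
 G  0  1  1  2  3  3  3  3  4  4  4
 C  0  1  1  2  3  3  3  3  4  4  4
 G  0  1  1  2  3  3  3  3  4  4  4
 G  0  1  1  2  3  3  3  3  4  4  4
 T  0  1  1  2  3  4  4  4  4  4  4
 T  0  1  1  2  3  4  4  4  4  4  4
 A  0  1  2  2  3  4  5  5  5  5  5
dp[13][10] = 5. One LCS (by backtracking along matches): ATTCA.

5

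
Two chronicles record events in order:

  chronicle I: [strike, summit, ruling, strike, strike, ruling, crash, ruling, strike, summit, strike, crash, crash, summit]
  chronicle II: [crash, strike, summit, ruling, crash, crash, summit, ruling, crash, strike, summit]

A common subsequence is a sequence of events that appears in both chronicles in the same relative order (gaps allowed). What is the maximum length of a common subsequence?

One common subsequence of length 7: strike (chronicle I #1, chronicle II #2), then summit (chronicle I #2, chronicle II #3), then ruling (chronicle I #3, chronicle II #4), then ruling (chronicle I #6, chronicle II #8), then crash (chronicle I #7, chronicle II #9), then strike (chronicle I #11, chronicle II #10), then summit (chronicle I #14, chronicle II #11). Since dp[14][11] = 7, nothing longer is possible.

7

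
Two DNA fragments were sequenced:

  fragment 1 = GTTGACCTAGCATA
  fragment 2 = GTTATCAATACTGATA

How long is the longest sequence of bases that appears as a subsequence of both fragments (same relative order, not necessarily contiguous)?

11

Taking G (fragment 1 #1, fragment 2 #1), T (fragment 1 #2, fragment 2 #2), T (fragment 1 #3, fragment 2 #3), A (fragment 1 #5, fragment 2 #4), C (fragment 1 #6, fragment 2 #6), C (fragment 1 #7, fragment 2 #11), T (fragment 1 #8, fragment 2 #12), G (fragment 1 #10, fragment 2 #13), A (fragment 1 #12, fragment 2 #14), T (fragment 1 #13, fragment 2 #15), A (fragment 1 #14, fragment 2 #16) gives a common subsequence of length 11. Since dp[14][16] = 11, nothing longer is possible.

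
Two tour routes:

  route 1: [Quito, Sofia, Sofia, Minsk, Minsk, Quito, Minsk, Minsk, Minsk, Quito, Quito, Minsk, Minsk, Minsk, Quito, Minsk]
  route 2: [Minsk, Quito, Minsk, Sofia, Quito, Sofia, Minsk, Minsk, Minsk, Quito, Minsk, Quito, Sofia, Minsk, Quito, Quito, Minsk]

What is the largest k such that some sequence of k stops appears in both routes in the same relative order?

11

One common subsequence of length 11: Quito (route 1 #1, route 2 #2), Sofia (route 1 #2, route 2 #4), Sofia (route 1 #3, route 2 #6), Minsk (route 1 #4, route 2 #8), Minsk (route 1 #5, route 2 #9), Quito (route 1 #6, route 2 #10), Minsk (route 1 #7, route 2 #11), Minsk (route 1 #9, route 2 #14), Quito (route 1 #11, route 2 #15), Quito (route 1 #15, route 2 #16), Minsk (route 1 #16, route 2 #17). Since dp[16][17] = 11, nothing longer is possible.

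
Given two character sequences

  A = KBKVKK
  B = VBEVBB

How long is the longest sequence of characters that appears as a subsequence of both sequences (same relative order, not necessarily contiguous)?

2

Let dp[i][j] be the LCS length of the first i characters of A and the first j characters of B. dp[i][j] = dp[i-1][j-1]+1 when the i-th and j-th characters match, else max(dp[i-1][j], dp[i][j-1]).
    ·  V  B  E  V  B  B
 ·  0  0  0  0  0  0  0
 K  0  0  0  0  0  0  0
 B  0  0  1  1  1  1  1
 K  0  0  1  1  1  1  1
 V  0  1  1  1  2  2  2
 K  0  1  1  1  2  2  2
 K  0  1  1  1  2  2  2
dp[6][6] = 2. One LCS (by backtracking along matches): BV.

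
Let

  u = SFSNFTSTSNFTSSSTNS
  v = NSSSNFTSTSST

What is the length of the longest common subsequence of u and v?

10

One common subsequence of length 10: S [1,3], then S [3,4], then N [4,5], then F [5,6], then T [8,7], then S [9,8], then T [12,9], then S [14,10], then S [15,11], then T [16,12], and the DP table's final entry dp[18][12] is also 10, so no common subsequence is longer.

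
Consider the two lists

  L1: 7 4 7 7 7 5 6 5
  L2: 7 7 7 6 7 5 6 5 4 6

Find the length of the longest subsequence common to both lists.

Pick 7 [1,1], then 7 [3,2], then 7 [4,3], then 7 [5,5], then 5 [6,6], then 6 [7,7], then 5 [8,8]; all 7 values appear in both, in order. Since dp[8][10] = 7, nothing longer is possible.

7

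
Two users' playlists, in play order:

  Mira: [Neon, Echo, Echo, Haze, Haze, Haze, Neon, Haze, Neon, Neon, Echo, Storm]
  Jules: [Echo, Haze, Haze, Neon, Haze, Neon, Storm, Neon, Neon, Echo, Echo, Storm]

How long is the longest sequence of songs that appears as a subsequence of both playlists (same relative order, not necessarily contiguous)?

Match Echo at Mira[3]=Jules[1], Haze at Mira[4]=Jules[2], Haze at Mira[5]=Jules[3], Haze at Mira[6]=Jules[5], Neon at Mira[7]=Jules[6], Neon at Mira[9]=Jules[8], Neon at Mira[10]=Jules[9], Echo at Mira[11]=Jules[11], Storm at Mira[12]=Jules[12] — 9 songs in the same relative order in both, and the DP table's final entry dp[12][12] is also 9, so no common subsequence is longer.

9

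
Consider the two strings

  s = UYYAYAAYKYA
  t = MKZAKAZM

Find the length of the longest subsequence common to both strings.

One common subsequence of length 3: A [7,4], K [9,5], A [11,6]. Since dp[11][8] = 3, nothing longer is possible.

3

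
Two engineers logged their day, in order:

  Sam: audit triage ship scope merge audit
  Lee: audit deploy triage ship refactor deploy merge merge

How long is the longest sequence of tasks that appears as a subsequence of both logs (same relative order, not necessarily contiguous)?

Pick audit (Sam #1, Lee #1), triage (Sam #2, Lee #3), ship (Sam #3, Lee #4), merge (Sam #5, Lee #8); all 4 tasks appear in both, in order, and the DP table's final entry dp[6][8] is also 4, so no common subsequence is longer.

4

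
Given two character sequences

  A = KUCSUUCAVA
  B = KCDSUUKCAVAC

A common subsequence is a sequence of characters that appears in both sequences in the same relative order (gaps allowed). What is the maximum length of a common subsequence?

9

Let dp[i][j] be the LCS length of the first i characters of A and the first j characters of B. dp[i][j] = dp[i-1][j-1]+1 when the i-th and j-th characters match, else max(dp[i-1][j], dp[i][j-1]).
    ·  K  C  D  S  U  U  K  C  A  V  A  C
 ·  0  0  0  0  0  0  0  0  0  0  0  0  0
 K  0  1  1  1  1  1  1  1  1  1  1  1  1
 U  0  1  1  1  1  2  2  2  2  2  2  2  2
 C  0  1  2  2  2  2  2  2  3  3  3  3  3
 S  0  1  2  2  3  3  3  3  3  3  3  3  3
 U  0  1  2  2  3  4  4  4  4  4  4  4  4
 U  0  1  2  2  3  4  5  5  5  5  5  5  5
 C  0  1  2  2  3  4  5  5  6  6  6  6  6
 A  0  1  2  2  3  4  5  5  6  7  7  7  7
 V  0  1  2  2  3  4  5  5  6  7  8  8  8
 A  0  1  2  2  3  4  5  5  6  7  8  9  9
dp[10][12] = 9. One LCS (by backtracking along matches): KCSUUCAVA.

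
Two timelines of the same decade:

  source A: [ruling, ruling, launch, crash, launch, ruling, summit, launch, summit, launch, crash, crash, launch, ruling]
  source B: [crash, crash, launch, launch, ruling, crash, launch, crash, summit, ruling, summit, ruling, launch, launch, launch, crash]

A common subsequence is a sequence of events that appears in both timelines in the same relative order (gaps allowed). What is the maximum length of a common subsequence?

8

One common subsequence of length 8: ruling (source A #1, source B #5) → launch (source A #3, source B #7) → crash (source A #4, source B #8) → ruling (source A #6, source B #10) → summit (source A #7, source B #11) → launch (source A #8, source B #14) → launch (source A #10, source B #15) → crash (source A #12, source B #16). The LCS DP gives dp[14][16] = 8, so this is optimal.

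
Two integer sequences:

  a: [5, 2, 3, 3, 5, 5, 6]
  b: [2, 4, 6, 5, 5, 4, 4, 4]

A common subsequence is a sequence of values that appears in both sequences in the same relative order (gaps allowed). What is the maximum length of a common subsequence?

3

Let dp[i][j] be the LCS length of the first i values of a and the first j values of b. dp[i][j] = dp[i-1][j-1]+1 when the i-th and j-th values match, else max(dp[i-1][j], dp[i][j-1]).
    ·  2  4  6  5  5  4  4  4
 ·  0  0  0  0  0  0  0  0  0
 5  0  0  0  0  1  1  1  1  1
 2  0  1  1  1  1  1  1  1  1
 3  0  1  1  1  1  1  1  1  1
 3  0  1  1  1  1  1  1  1  1
 5  0  1  1  1  2  2  2  2  2
 5  0  1  1  1  2  3  3  3  3
 6  0  1  1  2  2  3  3  3  3
dp[7][8] = 3. One LCS (by backtracking along matches): 2, 5, 5.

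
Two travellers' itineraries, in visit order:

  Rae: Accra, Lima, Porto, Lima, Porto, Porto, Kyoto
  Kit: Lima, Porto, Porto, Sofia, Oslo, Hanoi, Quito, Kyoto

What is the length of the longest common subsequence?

4

Taking Lima at Rae[2]=Kit[1]; then Porto at Rae[3]=Kit[2]; then Porto at Rae[5]=Kit[3]; then Kyoto at Rae[7]=Kit[8] gives a common subsequence of length 4. dp[7][8] = 4 confirms this is the maximum.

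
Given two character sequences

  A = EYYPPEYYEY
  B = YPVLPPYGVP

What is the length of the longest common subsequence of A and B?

4

One common subsequence of length 4: Y [2,1] → P [4,5] → P [5,6] → Y [7,7]. dp[10][10] = 4 confirms this is the maximum.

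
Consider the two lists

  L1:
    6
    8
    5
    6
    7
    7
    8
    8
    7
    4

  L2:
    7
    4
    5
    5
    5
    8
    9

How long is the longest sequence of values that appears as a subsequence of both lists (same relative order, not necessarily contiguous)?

2

Let dp[i][j] be the LCS length of the first i values of L1 and the first j values of L2. dp[i][j] = dp[i-1][j-1]+1 when the i-th and j-th values match, else max(dp[i-1][j], dp[i][j-1]).
    ·  7  4  5  5  5  8  9
 ·  0  0  0  0  0  0  0  0
 6  0  0  0  0  0  0  0  0
 8  0  0  0  0  0  0  1  1
 5  0  0  0  1  1  1  1  1
 6  0  0  0  1  1  1  1  1
 7  0  1  1  1  1  1  1  1
 7  0  1  1  1  1  1  1  1
 8  0  1  1  1  1  1  2  2
 8  0  1  1  1  1  1  2  2
 7  0  1  1  1  1  1  2  2
 4  0  1  2  2  2  2  2  2
dp[10][7] = 2. One LCS (by backtracking along matches): 5, 8.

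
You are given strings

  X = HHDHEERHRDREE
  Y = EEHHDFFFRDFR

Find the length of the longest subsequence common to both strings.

6

Match H (X #1, Y #3) → H (X #2, Y #4) → D (X #3, Y #5) → R (X #9, Y #9) → D (X #10, Y #10) → R (X #11, Y #12) — 6 characters in the same relative order in both. The LCS DP gives dp[13][12] = 6, so this is optimal.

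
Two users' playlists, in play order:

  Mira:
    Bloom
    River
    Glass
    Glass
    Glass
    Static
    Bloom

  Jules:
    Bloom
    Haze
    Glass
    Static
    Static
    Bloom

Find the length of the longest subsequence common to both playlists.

4

Pick Bloom [1,1] → Glass [3,3] → Static [6,5] → Bloom [7,6]; all 4 songs appear in both, in order. dp[7][6] = 4 confirms this is the maximum.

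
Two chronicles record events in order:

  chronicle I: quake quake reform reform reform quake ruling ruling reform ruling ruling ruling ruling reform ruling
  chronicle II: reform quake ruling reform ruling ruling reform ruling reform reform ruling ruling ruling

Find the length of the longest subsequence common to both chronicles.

9

Pick quake (chronicle I #1, chronicle II #2), reform (chronicle I #5, chronicle II #4), ruling (chronicle I #7, chronicle II #5), ruling (chronicle I #8, chronicle II #6), reform (chronicle I #9, chronicle II #7), ruling (chronicle I #10, chronicle II #8), ruling (chronicle I #12, chronicle II #11), ruling (chronicle I #13, chronicle II #12), ruling (chronicle I #15, chronicle II #13); all 9 events appear in both, in order. The LCS DP gives dp[15][13] = 9, so this is optimal.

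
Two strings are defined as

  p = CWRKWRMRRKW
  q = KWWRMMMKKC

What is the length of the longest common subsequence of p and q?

Taking W at p[2]=q[2], W at p[5]=q[3], R at p[6]=q[4], M at p[7]=q[7], K at p[10]=q[9] gives a common subsequence of length 5. Since dp[11][10] = 5, nothing longer is possible.

5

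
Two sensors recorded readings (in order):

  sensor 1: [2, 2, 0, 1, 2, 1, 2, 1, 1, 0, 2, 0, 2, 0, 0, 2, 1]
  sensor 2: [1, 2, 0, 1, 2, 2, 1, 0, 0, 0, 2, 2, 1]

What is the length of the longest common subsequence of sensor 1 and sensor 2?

11

Taking 2 [2,2], then 0 [3,3], then 1 [4,4], then 2 [5,5], then 2 [7,6], then 1 [8,7], then 0 [10,9], then 0 [12,10], then 2 [13,11], then 2 [16,12], then 1 [17,13] gives a common subsequence of length 11, and the DP table's final entry dp[17][13] is also 11, so no common subsequence is longer.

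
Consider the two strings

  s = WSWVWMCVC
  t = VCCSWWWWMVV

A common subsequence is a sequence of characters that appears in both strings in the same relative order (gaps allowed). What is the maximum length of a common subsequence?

Pick W at s[1]=t[6], W at s[3]=t[7], W at s[5]=t[8], M at s[6]=t[9], V at s[8]=t[11]; all 5 characters appear in both, in order. The LCS DP gives dp[9][11] = 5, so this is optimal.

5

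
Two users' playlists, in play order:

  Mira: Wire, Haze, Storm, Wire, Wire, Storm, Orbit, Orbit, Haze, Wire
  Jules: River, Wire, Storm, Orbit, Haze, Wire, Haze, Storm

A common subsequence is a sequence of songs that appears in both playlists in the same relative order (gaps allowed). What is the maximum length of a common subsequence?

Pick Wire (Mira #5, Jules #2), then Storm (Mira #6, Jules #3), then Orbit (Mira #8, Jules #4), then Haze (Mira #9, Jules #5), then Wire (Mira #10, Jules #6); all 5 songs appear in both, in order, and the DP table's final entry dp[10][8] is also 5, so no common subsequence is longer.

5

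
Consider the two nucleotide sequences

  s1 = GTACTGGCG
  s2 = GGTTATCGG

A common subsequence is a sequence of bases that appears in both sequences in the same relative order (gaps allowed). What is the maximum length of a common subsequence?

6

One common subsequence of length 6: G (s1 #1, s2 #2); then T (s1 #2, s2 #4); then A (s1 #3, s2 #5); then C (s1 #4, s2 #7); then G (s1 #7, s2 #8); then G (s1 #9, s2 #9). Since dp[9][9] = 6, nothing longer is possible.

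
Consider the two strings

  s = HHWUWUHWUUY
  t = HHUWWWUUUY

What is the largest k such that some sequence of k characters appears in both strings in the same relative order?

8

Match H [1,1], H [2,2], W [3,5], W [5,6], U [6,7], U [9,8], U [10,9], Y [11,10] — 8 characters in the same relative order in both. The LCS DP gives dp[11][10] = 8, so this is optimal.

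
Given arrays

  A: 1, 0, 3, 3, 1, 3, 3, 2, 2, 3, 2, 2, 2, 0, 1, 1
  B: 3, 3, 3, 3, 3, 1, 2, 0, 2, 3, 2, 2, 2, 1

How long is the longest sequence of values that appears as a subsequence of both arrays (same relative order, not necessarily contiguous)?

11

Taking 3 [3,2]; then 3 [4,3]; then 3 [6,4]; then 3 [7,5]; then 2 [8,7]; then 2 [9,9]; then 3 [10,10]; then 2 [11,11]; then 2 [12,12]; then 2 [13,13]; then 1 [16,14] gives a common subsequence of length 11. The LCS DP gives dp[16][14] = 11, so this is optimal.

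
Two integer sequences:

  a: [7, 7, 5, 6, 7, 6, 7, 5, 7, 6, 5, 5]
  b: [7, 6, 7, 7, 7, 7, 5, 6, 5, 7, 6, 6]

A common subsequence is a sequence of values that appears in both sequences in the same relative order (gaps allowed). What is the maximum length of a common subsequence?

Let dp[i][j] be the LCS length of the first i values of a and the first j values of b. dp[i][j] = dp[i-1][j-1]+1 when the i-th and j-th values match, else max(dp[i-1][j], dp[i][j-1]).
    ·  7  6  7  7  7  7  5  6  5  7  6  6
 ·  0  0  0  0  0  0  0  0  0  0  0  0  0
 7  0  1  1  1  1  1  1  1  1  1  1  1  1
 7  0  1  1  2  2  2  2  2  2  2  2  2  2
 5  0  1  1  2  2  2  2  3  3  3  3  3  3
 6  0  1  2  2  2  2  2  3  4  4  4  4  4
 7  0  1  2  3  3  3  3  3  4  4  5  5  5
 6  0  1  2  3  3  3  3  3  4  4  5  6  6
 7  0  1  2  3  4  4  4  4  4  4  5  6  6
 5  0  1  2  3  4  4  4  5  5  5  5  6  6
 7  0  1  2  3  4  5  5  5  5  5  6  6  6
 6  0  1  2  3  4  5  5  5  6  6  6  7  7
 5  0  1  2  3  4  5  5  6  6  7  7  7  7
 5  0  1  2  3  4  5  5  6  6  7  7  7  7
dp[12][12] = 7. One LCS (by backtracking along matches): 7, 7, 5, 6, 7, 6, 6.

7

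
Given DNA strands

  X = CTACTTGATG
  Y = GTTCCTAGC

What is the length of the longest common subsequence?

5

Pick C (X #1, Y #4) → C (X #4, Y #5) → T (X #6, Y #6) → A (X #8, Y #7) → G (X #10, Y #8); all 5 bases appear in both, in order. dp[10][9] = 5 confirms this is the maximum.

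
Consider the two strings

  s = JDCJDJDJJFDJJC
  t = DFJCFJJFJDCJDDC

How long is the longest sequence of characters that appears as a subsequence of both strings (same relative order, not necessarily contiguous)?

One common subsequence of length 8: J [1,3] → C [3,4] → J [4,9] → D [5,10] → J [6,12] → D [7,13] → D [11,14] → C [14,15]. Since dp[14][15] = 8, nothing longer is possible.

8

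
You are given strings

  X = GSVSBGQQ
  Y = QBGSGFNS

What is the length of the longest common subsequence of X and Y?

3

Let dp[i][j] be the LCS length of the first i characters of X and the first j characters of Y. dp[i][j] = dp[i-1][j-1]+1 when the i-th and j-th characters match, else max(dp[i-1][j], dp[i][j-1]).
    ·  Q  B  G  S  G  F  N  S
 ·  0  0  0  0  0  0  0  0  0
 G  0  0  0  1  1  1  1  1  1
 S  0  0  0  1  2  2  2  2  2
 V  0  0  0  1  2  2  2  2  2
 S  0  0  0  1  2  2  2  2  3
 B  0  0  1  1  2  2  2  2  3
 G  0  0  1  2  2  3  3  3  3
 Q  0  1  1  2  2  3  3  3  3
 Q  0  1  1  2  2  3  3  3  3
dp[8][8] = 3. One LCS (by backtracking along matches): GSS.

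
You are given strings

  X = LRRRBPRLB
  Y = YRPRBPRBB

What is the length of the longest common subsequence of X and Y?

6

Match R [2,2], then R [4,4], then B [5,5], then P [6,6], then R [7,7], then B [9,9] — 6 characters in the same relative order in both. dp[9][9] = 6 confirms this is the maximum.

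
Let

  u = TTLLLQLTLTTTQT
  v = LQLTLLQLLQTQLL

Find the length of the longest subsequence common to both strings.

Pick T at u[2]=v[4], then L at u[4]=v[5], then L at u[5]=v[6], then Q at u[6]=v[7], then L at u[7]=v[8], then L at u[9]=v[9], then T at u[12]=v[11], then Q at u[13]=v[12]; all 8 characters appear in both, in order. dp[14][14] = 8 confirms this is the maximum.

8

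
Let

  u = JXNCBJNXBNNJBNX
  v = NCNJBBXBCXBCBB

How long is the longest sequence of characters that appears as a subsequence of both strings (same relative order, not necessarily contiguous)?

6

Taking J (u #1, v #4), X (u #2, v #7), C (u #4, v #9), B (u #5, v #11), B (u #9, v #13), B (u #13, v #14) gives a common subsequence of length 6, and the DP table's final entry dp[15][14] is also 6, so no common subsequence is longer.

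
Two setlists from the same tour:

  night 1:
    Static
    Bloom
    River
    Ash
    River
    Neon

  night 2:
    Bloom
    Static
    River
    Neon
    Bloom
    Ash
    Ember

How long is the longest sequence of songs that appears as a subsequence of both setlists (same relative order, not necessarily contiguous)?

3

One common subsequence of length 3: Static [1,2], Bloom [2,5], Ash [4,6]. The LCS DP gives dp[6][7] = 3, so this is optimal.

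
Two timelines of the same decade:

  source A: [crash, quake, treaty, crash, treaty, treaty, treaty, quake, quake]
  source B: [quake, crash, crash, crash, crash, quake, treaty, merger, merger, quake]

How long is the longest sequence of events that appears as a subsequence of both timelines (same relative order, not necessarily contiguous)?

4

Taking crash (source A #1, source B #5), quake (source A #2, source B #6), treaty (source A #3, source B #7), quake (source A #9, source B #10) gives a common subsequence of length 4. dp[9][10] = 4 confirms this is the maximum.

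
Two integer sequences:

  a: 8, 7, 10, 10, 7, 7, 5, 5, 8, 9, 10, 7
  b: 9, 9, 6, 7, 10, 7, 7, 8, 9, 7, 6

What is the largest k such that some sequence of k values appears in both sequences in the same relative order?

Let dp[i][j] be the LCS length of the first i values of a and the first j values of b. dp[i][j] = dp[i-1][j-1]+1 when the i-th and j-th values match, else max(dp[i-1][j], dp[i][j-1]).
    ·  9  9  6  7 10  7  7  8  9  7  6
 ·  0  0  0  0  0  0  0  0  0  0  0  0
 8  0  0  0  0  0  0  0  0  1  1  1  1
 7  0  0  0  0  1  1  1  1  1  1  2  2
10  0  0  0  0  1  2  2  2  2  2  2  2
10  0  0  0  0  1  2  2  2  2  2  2  2
 7  0  0  0  0  1  2  3  3  3  3  3  3
 7  0  0  0  0  1  2  3  4  4  4  4  4
 5  0  0  0  0  1  2  3  4  4  4  4  4
 5  0  0  0  0  1  2  3  4  4  4  4  4
 8  0  0  0  0  1  2  3  4  5  5  5  5
 9  0  1  1  1  1  2  3  4  5  6  6  6
10  0  1  1  1  1  2  3  4  5  6  6  6
 7  0  1  1  1  2  2  3  4  5  6  7  7
dp[12][11] = 7. One LCS (by backtracking along matches): 7, 10, 7, 7, 8, 9, 7.

7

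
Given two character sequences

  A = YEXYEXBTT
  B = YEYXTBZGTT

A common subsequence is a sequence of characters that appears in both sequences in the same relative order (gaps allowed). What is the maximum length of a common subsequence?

Let dp[i][j] be the LCS length of the first i characters of A and the first j characters of B. dp[i][j] = dp[i-1][j-1]+1 when the i-th and j-th characters match, else max(dp[i-1][j], dp[i][j-1]).
    ·  Y  E  Y  X  T  B  Z  G  T  T
 ·  0  0  0  0  0  0  0  0  0  0  0
 Y  0  1  1  1  1  1  1  1  1  1  1
 E  0  1  2  2  2  2  2  2  2  2  2
 X  0  1  2  2  3  3  3  3  3  3  3
 Y  0  1  2  3  3  3  3  3  3  3  3
 E  0  1  2  3  3  3  3  3  3  3  3
 X  0  1  2  3  4  4  4  4  4  4  4
 B  0  1  2  3  4  4  5  5  5  5  5
 T  0  1  2  3  4  5  5  5  5  6  6
 T  0  1  2  3  4  5  5  5  5  6  7
dp[9][10] = 7. One LCS (by backtracking along matches): YEYXBTT.

7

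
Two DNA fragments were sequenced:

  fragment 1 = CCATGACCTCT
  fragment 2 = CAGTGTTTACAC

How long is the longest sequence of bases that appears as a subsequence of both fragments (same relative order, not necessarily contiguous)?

Match C (fragment 1 #2, fragment 2 #1), A (fragment 1 #3, fragment 2 #2), T (fragment 1 #4, fragment 2 #4), G (fragment 1 #5, fragment 2 #5), A (fragment 1 #6, fragment 2 #9), C (fragment 1 #7, fragment 2 #10), C (fragment 1 #10, fragment 2 #12) — 7 bases in the same relative order in both, and the DP table's final entry dp[11][12] is also 7, so no common subsequence is longer.

7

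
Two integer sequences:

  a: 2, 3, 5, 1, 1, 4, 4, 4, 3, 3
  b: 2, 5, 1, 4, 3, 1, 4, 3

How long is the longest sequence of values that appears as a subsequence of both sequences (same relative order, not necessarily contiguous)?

6

Taking 2 [1,1], 5 [3,2], 1 [4,3], 1 [5,6], 4 [8,7], 3 [10,8] gives a common subsequence of length 6, and the DP table's final entry dp[10][8] is also 6, so no common subsequence is longer.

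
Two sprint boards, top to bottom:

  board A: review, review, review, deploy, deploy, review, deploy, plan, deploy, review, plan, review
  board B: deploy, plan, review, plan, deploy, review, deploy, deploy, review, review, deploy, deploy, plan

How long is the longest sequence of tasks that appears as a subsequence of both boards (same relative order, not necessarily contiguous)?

Pick review (board A #1, board B #3) → review (board A #3, board B #6) → deploy (board A #4, board B #7) → deploy (board A #5, board B #8) → review (board A #6, board B #10) → deploy (board A #7, board B #11) → deploy (board A #9, board B #12) → plan (board A #11, board B #13); all 8 tasks appear in both, in order. The LCS DP gives dp[12][13] = 8, so this is optimal.

8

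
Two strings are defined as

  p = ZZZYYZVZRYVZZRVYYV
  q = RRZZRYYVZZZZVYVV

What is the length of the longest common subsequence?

11

One common subsequence of length 11: Z at p[1]=q[3], then Z at p[2]=q[4], then Y at p[4]=q[6], then Y at p[5]=q[7], then Z at p[6]=q[9], then Z at p[8]=q[10], then Z at p[12]=q[11], then Z at p[13]=q[12], then V at p[15]=q[13], then Y at p[16]=q[14], then V at p[18]=q[16]. The LCS DP gives dp[18][16] = 11, so this is optimal.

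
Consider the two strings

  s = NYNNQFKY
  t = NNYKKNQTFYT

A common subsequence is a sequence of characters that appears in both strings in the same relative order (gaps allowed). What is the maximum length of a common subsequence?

Match N (s #1, t #2); then Y (s #2, t #3); then N (s #4, t #6); then Q (s #5, t #7); then F (s #6, t #9); then Y (s #8, t #10) — 6 characters in the same relative order in both. dp[8][11] = 6 confirms this is the maximum.

6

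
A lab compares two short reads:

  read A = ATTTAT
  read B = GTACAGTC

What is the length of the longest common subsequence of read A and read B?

Match A (read A #1, read B #3) → A (read A #5, read B #5) → T (read A #6, read B #7) — 3 bases in the same relative order in both, and the DP table's final entry dp[6][8] is also 3, so no common subsequence is longer.

3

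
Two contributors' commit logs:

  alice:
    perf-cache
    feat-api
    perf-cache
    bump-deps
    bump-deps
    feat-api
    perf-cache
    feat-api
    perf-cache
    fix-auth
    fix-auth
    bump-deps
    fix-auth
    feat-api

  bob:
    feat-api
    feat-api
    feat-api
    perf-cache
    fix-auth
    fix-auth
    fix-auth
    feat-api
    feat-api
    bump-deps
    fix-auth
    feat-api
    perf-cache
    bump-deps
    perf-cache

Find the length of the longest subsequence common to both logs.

9

Match feat-api (alice #2, bob #1), then feat-api (alice #6, bob #2), then feat-api (alice #8, bob #3), then perf-cache (alice #9, bob #4), then fix-auth (alice #10, bob #6), then fix-auth (alice #11, bob #7), then bump-deps (alice #12, bob #10), then fix-auth (alice #13, bob #11), then feat-api (alice #14, bob #12) — 9 commits in the same relative order in both. dp[14][15] = 9 confirms this is the maximum.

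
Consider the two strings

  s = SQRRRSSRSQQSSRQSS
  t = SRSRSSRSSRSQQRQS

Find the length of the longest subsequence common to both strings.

13

Match S (s #1, t #1), R (s #3, t #2), R (s #4, t #4), R (s #5, t #7), S (s #6, t #8), S (s #7, t #9), R (s #8, t #10), S (s #9, t #11), Q (s #10, t #12), Q (s #11, t #13), R (s #14, t #14), Q (s #15, t #15), S (s #17, t #16) — 13 characters in the same relative order in both, and the DP table's final entry dp[17][16] is also 13, so no common subsequence is longer.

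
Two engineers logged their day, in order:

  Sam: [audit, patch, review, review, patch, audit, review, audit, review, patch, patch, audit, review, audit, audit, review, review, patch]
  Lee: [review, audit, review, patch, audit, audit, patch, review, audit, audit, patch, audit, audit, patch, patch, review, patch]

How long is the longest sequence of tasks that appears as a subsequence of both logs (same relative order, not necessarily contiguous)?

Match audit at Sam[1]=Lee[2], then review at Sam[4]=Lee[3], then patch at Sam[5]=Lee[4], then audit at Sam[6]=Lee[6], then review at Sam[7]=Lee[8], then audit at Sam[8]=Lee[10], then patch at Sam[11]=Lee[11], then audit at Sam[12]=Lee[12], then audit at Sam[14]=Lee[13], then review at Sam[17]=Lee[16], then patch at Sam[18]=Lee[17] — 11 tasks in the same relative order in both. Since dp[18][17] = 11, nothing longer is possible.

11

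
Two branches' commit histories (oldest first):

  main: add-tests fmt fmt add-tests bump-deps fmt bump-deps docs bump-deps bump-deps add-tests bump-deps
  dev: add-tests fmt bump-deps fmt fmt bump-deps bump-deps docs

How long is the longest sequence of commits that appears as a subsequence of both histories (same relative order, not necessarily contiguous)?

One common subsequence of length 6: add-tests (main #1, dev #1) → fmt (main #2, dev #4) → fmt (main #3, dev #5) → bump-deps (main #5, dev #6) → bump-deps (main #7, dev #7) → docs (main #8, dev #8), and the DP table's final entry dp[12][8] is also 6, so no common subsequence is longer.

6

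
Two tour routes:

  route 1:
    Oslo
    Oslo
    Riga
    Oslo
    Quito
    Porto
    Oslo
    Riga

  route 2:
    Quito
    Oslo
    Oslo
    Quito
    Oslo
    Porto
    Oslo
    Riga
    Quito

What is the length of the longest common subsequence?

Pick Oslo at route 1[1]=route 2[2] → Oslo at route 1[2]=route 2[3] → Oslo at route 1[4]=route 2[5] → Porto at route 1[6]=route 2[6] → Oslo at route 1[7]=route 2[7] → Riga at route 1[8]=route 2[8]; all 6 stops appear in both, in order. Since dp[8][9] = 6, nothing longer is possible.

6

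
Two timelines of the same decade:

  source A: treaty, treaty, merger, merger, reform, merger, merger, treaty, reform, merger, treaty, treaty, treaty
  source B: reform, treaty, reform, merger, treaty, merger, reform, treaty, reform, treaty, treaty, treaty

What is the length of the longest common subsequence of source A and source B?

Taking treaty (source A #1, source B #2), then treaty (source A #2, source B #5), then merger (source A #4, source B #6), then reform (source A #5, source B #7), then treaty (source A #8, source B #8), then reform (source A #9, source B #9), then treaty (source A #11, source B #10), then treaty (source A #12, source B #11), then treaty (source A #13, source B #12) gives a common subsequence of length 9. dp[13][12] = 9 confirms this is the maximum.

9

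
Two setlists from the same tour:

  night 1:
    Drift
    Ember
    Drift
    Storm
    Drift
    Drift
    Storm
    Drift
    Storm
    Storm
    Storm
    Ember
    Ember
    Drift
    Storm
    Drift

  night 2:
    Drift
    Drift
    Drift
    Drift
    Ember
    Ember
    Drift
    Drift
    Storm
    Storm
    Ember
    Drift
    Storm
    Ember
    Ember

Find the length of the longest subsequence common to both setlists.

10

One common subsequence of length 10: Drift [1,2], Drift [3,3], Drift [5,4], Drift [6,7], Drift [8,8], Storm [9,9], Storm [10,10], Storm [11,13], Ember [12,14], Ember [13,15]. Since dp[16][15] = 10, nothing longer is possible.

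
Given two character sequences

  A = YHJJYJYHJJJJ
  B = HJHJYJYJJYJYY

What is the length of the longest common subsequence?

9

Pick H [2,1], then J [3,2], then J [4,4], then Y [5,5], then J [6,6], then Y [7,7], then J [9,8], then J [10,9], then J [11,11]; all 9 characters appear in both, in order. dp[12][13] = 9 confirms this is the maximum.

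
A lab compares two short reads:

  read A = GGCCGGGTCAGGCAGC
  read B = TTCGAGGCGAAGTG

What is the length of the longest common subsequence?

8

Pick C at read A[4]=read B[3] → G at read A[5]=read B[4] → G at read A[6]=read B[6] → G at read A[7]=read B[7] → C at read A[9]=read B[8] → A at read A[10]=read B[11] → G at read A[11]=read B[12] → G at read A[15]=read B[14]; all 8 bases appear in both, in order. dp[16][14] = 8 confirms this is the maximum.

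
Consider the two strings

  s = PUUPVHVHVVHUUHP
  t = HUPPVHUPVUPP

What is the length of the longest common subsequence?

7

One common subsequence of length 7: P at s[1]=t[3], then P at s[4]=t[4], then V at s[5]=t[5], then H at s[6]=t[6], then V at s[10]=t[9], then U at s[12]=t[10], then P at s[15]=t[12]. The LCS DP gives dp[15][12] = 7, so this is optimal.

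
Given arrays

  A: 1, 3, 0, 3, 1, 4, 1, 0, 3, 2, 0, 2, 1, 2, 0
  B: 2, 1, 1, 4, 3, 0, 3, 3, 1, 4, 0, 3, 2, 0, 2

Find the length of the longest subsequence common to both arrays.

Match 1 at A[1]=B[3] → 3 at A[2]=B[5] → 0 at A[3]=B[6] → 3 at A[4]=B[8] → 1 at A[5]=B[9] → 4 at A[6]=B[10] → 0 at A[8]=B[11] → 3 at A[9]=B[12] → 2 at A[10]=B[13] → 0 at A[11]=B[14] → 2 at A[14]=B[15] — 11 values in the same relative order in both. The LCS DP gives dp[15][15] = 11, so this is optimal.

11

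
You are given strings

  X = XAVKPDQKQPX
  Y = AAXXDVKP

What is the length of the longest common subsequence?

Let dp[i][j] be the LCS length of the first i characters of X and the first j characters of Y. dp[i][j] = dp[i-1][j-1]+1 when the i-th and j-th characters match, else max(dp[i-1][j], dp[i][j-1]).
    ·  A  A  X  X  D  V  K  P
 ·  0  0  0  0  0  0  0  0  0
 X  0  0  0  1  1  1  1  1  1
 A  0  1  1  1  1  1  1  1  1
 V  0  1  1  1  1  1  2  2  2
 K  0  1  1  1  1  1  2  3  3
 P  0  1  1  1  1  1  2  3  4
 D  0  1  1  1  1  2  2  3  4
 Q  0  1  1  1  1  2  2  3  4
 K  0  1  1  1  1  2  2  3  4
 Q  0  1  1  1  1  2  2  3  4
 P  0  1  1  1  1  2  2  3  4
 X  0  1  1  2  2  2  2  3  4
dp[11][8] = 4. One LCS (by backtracking along matches): XVKP.

4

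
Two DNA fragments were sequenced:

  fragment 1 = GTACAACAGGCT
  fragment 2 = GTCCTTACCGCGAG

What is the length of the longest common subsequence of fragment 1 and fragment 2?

Match G [1,1] → T [2,6] → A [3,7] → C [4,9] → C [7,11] → A [8,13] → G [10,14] — 7 bases in the same relative order in both, and the DP table's final entry dp[12][14] is also 7, so no common subsequence is longer.

7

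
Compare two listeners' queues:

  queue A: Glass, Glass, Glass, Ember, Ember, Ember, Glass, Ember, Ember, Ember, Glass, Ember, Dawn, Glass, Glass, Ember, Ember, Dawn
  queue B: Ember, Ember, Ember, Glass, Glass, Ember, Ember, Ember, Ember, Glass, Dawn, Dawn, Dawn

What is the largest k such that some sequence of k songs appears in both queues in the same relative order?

10

Taking Ember at queue A[4]=queue B[1]; then Ember at queue A[5]=queue B[2]; then Ember at queue A[6]=queue B[3]; then Glass at queue A[7]=queue B[5]; then Ember at queue A[8]=queue B[7]; then Ember at queue A[9]=queue B[8]; then Ember at queue A[10]=queue B[9]; then Glass at queue A[11]=queue B[10]; then Dawn at queue A[13]=queue B[12]; then Dawn at queue A[18]=queue B[13] gives a common subsequence of length 10. dp[18][13] = 10 confirms this is the maximum.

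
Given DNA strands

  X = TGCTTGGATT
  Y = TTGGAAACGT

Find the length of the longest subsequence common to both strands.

Let dp[i][j] be the LCS length of the first i bases of X and the first j bases of Y. dp[i][j] = dp[i-1][j-1]+1 when the i-th and j-th bases match, else max(dp[i-1][j], dp[i][j-1]).
    ·  T  T  G  G  A  A  A  C  G  T
 ·  0  0  0  0  0  0  0  0  0  0  0
 T  0  1  1  1  1  1  1  1  1  1  1
 G  0  1  1  2  2  2  2  2  2  2  2
 C  0  1  1  2  2  2  2  2  3  3  3
 T  0  1  2  2  2  2  2  2  3  3  4
 T  0  1  2  2  2  2  2  2  3  3  4
 G  0  1  2  3  3  3  3  3  3  4  4
 G  0  1  2  3  4  4  4  4  4  4  4
 A  0  1  2  3  4  5  5  5  5  5  5
 T  0  1  2  3  4  5  5  5  5  5  6
 T  0  1  2  3  4  5  5  5  5  5  6
dp[10][10] = 6. One LCS (by backtracking along matches): TTGGAT.

6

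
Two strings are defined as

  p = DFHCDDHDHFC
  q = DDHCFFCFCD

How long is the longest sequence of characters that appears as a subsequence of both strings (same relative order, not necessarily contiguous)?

Let dp[i][j] be the LCS length of the first i characters of p and the first j characters of q. dp[i][j] = dp[i-1][j-1]+1 when the i-th and j-th characters match, else max(dp[i-1][j], dp[i][j-1]).
    ·  D  D  H  C  F  F  C  F  C  D
 ·  0  0  0  0  0  0  0  0  0  0  0
 D  0  1  1  1  1  1  1  1  1  1  1
 F  0  1  1  1  1  2  2  2  2  2  2
 H  0  1  1  2  2  2  2  2  2  2  2
 C  0  1  1  2  3  3  3  3  3  3  3
 D  0  1  2  2  3  3  3  3  3  3  4
 D  0  1  2  2  3  3  3  3  3  3  4
 H  0  1  2  3  3  3  3  3  3  3  4
 D  0  1  2  3  3  3  3  3  3  3  4
 H  0  1  2  3  3  3  3  3  3  3  4
 F  0  1  2  3  3  4  4  4  4  4  4
 C  0  1  2  3  4  4  4  5  5  5  5
dp[11][10] = 5. One LCS (by backtracking along matches): DFCFC.

5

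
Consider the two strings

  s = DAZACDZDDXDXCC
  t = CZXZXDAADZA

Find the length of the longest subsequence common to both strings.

5

Taking D at s[1]=t[6] → A at s[2]=t[7] → A at s[4]=t[8] → D at s[6]=t[9] → Z at s[7]=t[10] gives a common subsequence of length 5. The LCS DP gives dp[14][11] = 5, so this is optimal.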